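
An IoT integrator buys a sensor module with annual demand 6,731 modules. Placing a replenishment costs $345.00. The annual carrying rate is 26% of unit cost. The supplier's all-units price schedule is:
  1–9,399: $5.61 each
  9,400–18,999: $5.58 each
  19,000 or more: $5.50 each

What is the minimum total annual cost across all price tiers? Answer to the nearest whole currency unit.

Holding cost per unit per year at price C is H = 0.26·C.
Candidates are each tier's EOQ (if it falls in that tier) and each price-break quantity.
EOQ at $5.61 = 1784.4 (feasible in tier 1): TC = 6,731×$5.61 + (6,731/1784.4)×345 + (1784.4/2)×0.26×$5.61 = $40,363.66.
EOQ at $5.58 = 1789.2 < 9400, so use break Q=9400: TC = 6,731×$5.58 + (6,731/9400.0)×345 + (9400.0/2)×0.26×$5.58 = $44,624.78.
EOQ at $5.50 = 1802.2 < 19000, so use break Q=19000: TC = 6,731×$5.50 + (6,731/19000.0)×345 + (19000.0/2)×0.26×$5.50 = $50,727.72.
Lowest total cost among the candidates is at Q = 1784.4.

TC* ≈ $40,364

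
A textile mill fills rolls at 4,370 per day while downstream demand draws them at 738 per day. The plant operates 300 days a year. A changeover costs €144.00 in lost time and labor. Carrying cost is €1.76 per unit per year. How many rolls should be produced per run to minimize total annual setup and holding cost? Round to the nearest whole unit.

Annual demand D = 738 × 300 = 221,400.
Production build-up factor (1 − d/p) = 1 − 738/4,370 = 0.8311.
Q* = √(2DS / (H(1 − d/p))) = √(2 × 221,400 × 144 / (1.76 × 0.8311)).
= √(63,763,200 / 1.4628) ≈ 6602.319.

Q* ≈ 6,602 rolls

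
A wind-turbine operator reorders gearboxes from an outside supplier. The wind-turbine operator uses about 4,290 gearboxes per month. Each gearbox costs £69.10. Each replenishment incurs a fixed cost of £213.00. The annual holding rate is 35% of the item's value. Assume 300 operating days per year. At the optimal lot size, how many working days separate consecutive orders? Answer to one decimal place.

T ≈ 5.5 days

Annual demand D = 4,290 × 12 = 51,480.
Holding cost H = 0.35 × £69.10 = £24.1850 per unit per year.
Q* = √(2DS/H) = √(2 × 51,480 × 213 / 24.185) ≈ 952.25.
Cycle time = Q*/D × 300 = 952.25 / 51,480 × 300 ≈ 5.549 days.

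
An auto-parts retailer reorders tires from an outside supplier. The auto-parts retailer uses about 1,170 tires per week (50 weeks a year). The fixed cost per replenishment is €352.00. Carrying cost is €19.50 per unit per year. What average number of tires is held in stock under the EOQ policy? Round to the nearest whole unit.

Average inventory ≈ 727 tires

Annual demand D = 1,170 × 50 = 58,500.
EOQ = √(2DS/H) = √(2 × 58,500 × 352 / 19.5) ≈ 1453.27.
Average inventory = Q*/2 ≈ 1453.27 / 2 = 726.636.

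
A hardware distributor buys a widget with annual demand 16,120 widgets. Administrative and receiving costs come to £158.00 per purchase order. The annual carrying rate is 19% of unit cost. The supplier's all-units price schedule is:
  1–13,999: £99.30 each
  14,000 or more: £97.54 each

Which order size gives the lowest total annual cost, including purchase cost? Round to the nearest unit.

Holding cost per unit per year at price C is H = 0.19·C.
For each price level, check whether its EOQ is feasible; otherwise the best quantity at that price is the breakpoint.
EOQ at £99.30 = 519.6 (feasible in tier 1): TC = 16,120×£99.30 + (16,120/519.6)×158 + (519.6/2)×0.19×£99.30 = £1,610,519.42.
EOQ at £97.54 = 524.3 < 14000, so use break Q=14000: TC = 16,120×£97.54 + (16,120/14000.0)×158 + (14000.0/2)×0.19×£97.54 = £1,702,254.93.
Lowest total cost is £1,610,519.42 at Q = 519.6.

Q* ≈ 520 widgets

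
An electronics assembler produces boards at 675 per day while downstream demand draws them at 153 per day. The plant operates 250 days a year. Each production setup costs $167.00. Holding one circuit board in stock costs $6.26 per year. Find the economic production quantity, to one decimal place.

Q* ≈ 1,624.5 boards

Annual demand D = 153 × 250 = 38,250.
Production build-up factor (1 − d/p) = 1 − 153/675 = 0.7733.
Q* = √(2DS / (H(1 − d/p))) = √(2 × 38,250 × 167 / (6.26 × 0.7733)).
= √(12,775,500 / 4.8411) ≈ 1624.495.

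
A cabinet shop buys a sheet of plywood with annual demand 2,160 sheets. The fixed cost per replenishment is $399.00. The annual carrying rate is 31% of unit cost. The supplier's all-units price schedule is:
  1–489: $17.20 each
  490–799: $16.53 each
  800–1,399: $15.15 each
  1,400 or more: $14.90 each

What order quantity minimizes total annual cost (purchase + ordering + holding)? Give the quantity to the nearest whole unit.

Holding cost per unit per year at price C is H = 0.31·C.
Evaluate total cost at each tier's feasible EOQ or, if the EOQ is below the tier, at the tier's minimum quantity.
Tier 1 ($17.20): EOQ = 568.6 exceeds tier's upper bound 489, so this tier is dominated.
EOQ at $16.53 = 580.0 (feasible in tier 2): TC = 2,160×$16.53 + (2,160/580.0)×399 + (580.0/2)×0.31×$16.53 = $38,676.78.
EOQ at $15.15 = 605.8 < 800, so use break Q=800: TC = 2,160×$15.15 + (2,160/800.0)×399 + (800.0/2)×0.31×$15.15 = $35,679.90.
EOQ at $14.90 = 610.9 < 1400, so use break Q=1400: TC = 2,160×$14.90 + (2,160/1400.0)×399 + (1400.0/2)×0.31×$14.90 = $36,032.90.
Lowest total cost is $35,679.90 at Q = 800.0.

Q* ≈ 800 sheets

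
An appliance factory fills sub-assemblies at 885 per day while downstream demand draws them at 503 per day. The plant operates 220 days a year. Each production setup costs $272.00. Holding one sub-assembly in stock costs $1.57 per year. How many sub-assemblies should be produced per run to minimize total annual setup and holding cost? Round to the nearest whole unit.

Annual demand D = 503 × 220 = 110,660.
Production build-up factor (1 − d/p) = 1 − 503/885 = 0.4316.
Q* = √(2DS / (H(1 − d/p))) = √(2 × 110,660 × 272 / (1.57 × 0.4316)).
= √(60,199,040 / 0.6777) ≈ 9425.077.

Q* ≈ 9,425 sub-assemblies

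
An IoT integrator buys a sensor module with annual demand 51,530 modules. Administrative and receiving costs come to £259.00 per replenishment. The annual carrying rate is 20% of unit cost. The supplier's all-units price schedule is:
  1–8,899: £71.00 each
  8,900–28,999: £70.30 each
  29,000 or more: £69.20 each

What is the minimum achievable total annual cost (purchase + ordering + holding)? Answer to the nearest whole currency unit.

TC* ≈ £3,678,099

Holding cost per unit per year at price C is H = 0.20·C.
Evaluate total cost at each tier's feasible EOQ or, if the EOQ is below the tier, at the tier's minimum quantity.
EOQ at £71.00 = 1371.0 (feasible in tier 1): TC = 51,530×£71.00 + (51,530/1371.0)×259 + (1371.0/2)×0.20×£71.00 = £3,678,098.80.
EOQ at £70.30 = 1377.9 < 8900, so use break Q=8900: TC = 51,530×£70.30 + (51,530/8900.0)×259 + (8900.0/2)×0.20×£70.30 = £3,686,625.58.
EOQ at £69.20 = 1388.8 < 29000, so use break Q=29000: TC = 51,530×£69.20 + (51,530/29000.0)×259 + (29000.0/2)×0.20×£69.20 = £3,767,016.22.
Lowest total cost among the candidates is at Q = 1371.0.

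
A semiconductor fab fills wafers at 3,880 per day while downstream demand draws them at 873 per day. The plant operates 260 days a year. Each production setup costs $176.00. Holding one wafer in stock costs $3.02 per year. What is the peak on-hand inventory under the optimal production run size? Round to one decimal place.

Annual demand D = 873 × 260 = 226,980.
Production build-up factor (1 − d/p) = 1 − 873/3,880 = 0.7750.
Q* = √(2DS / (H(1 − d/p))) = √(2 × 226,980 × 176 / (3.02 × 0.7750)).
= √(79,896,960 / 2.3405) ≈ 5842.663.
Maximum inventory = Q*(1 − d/p) = 5842.663 × 0.7750 ≈ 4528.063.

I_max ≈ 4,528.1 wafers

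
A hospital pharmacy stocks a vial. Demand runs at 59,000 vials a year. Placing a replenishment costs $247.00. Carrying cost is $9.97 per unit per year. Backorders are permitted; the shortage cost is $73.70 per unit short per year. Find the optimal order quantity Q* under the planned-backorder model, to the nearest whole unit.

Q* ≈ 1,822 vials

With planned backorders, Q* = √(2DS/H) · √((H+B)/B).
√(2DS/H) = √(2 × 59,000 × 247 / 9.97) = 1709.787.
√((H+B)/B) = √((9.97+73.7)/73.7) = 1.0655.
Q* ≈ 1821.768.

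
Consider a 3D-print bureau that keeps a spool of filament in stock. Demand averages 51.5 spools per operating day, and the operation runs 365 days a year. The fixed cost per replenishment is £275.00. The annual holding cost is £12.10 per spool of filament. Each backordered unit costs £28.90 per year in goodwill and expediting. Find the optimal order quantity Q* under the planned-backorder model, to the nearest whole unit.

Annual demand D = 51.5 × 365 = 18,797.5.
With planned backorders, Q* = √(2DS/H) · √((H+B)/B).
√(2DS/H) = √(2 × 18,797.5 × 275 / 12.1) = 924.355.
√((H+B)/B) = √((12.1+28.9)/28.9) = 1.1911.
Q* ≈ 1100.986.

Q* ≈ 1,101 spools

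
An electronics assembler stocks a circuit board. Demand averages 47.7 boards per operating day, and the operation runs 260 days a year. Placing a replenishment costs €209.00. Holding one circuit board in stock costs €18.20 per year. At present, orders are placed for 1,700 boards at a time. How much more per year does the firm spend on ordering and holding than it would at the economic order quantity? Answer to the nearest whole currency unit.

Extra cost ≈ €7,281 per year

Annual demand D = 47.7 × 260 = 12,402.
EOQ = √(2DS/H) = √(2 × 12,402 × 209 / 18.2) ≈ 533.70.
Cost at Q* = (D/Q*)S + (Q*/2)H = √(2DSH) ≈ €9,713.36.
Cost at Q = 1,700: (12,402/1,700)×209 + (1,700/2)×18.2 = €1,524.72 + €15,470.00 = €16,994.72.
Excess = €16,994.72 − €9,713.36 = €7,281.35.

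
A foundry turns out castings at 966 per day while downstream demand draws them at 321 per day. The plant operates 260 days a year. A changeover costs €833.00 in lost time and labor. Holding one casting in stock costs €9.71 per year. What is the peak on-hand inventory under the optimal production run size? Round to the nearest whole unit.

I_max ≈ 3,092 castings

Annual demand D = 321 × 260 = 83,460.
Production build-up factor (1 − d/p) = 1 − 321/966 = 0.6677.
Q* = √(2DS / (H(1 − d/p))) = √(2 × 83,460 × 833 / (9.71 × 0.6677)).
= √(139,044,360 / 6.4834) ≈ 4631.011.
Maximum inventory = Q*(1 − d/p) = 4631.011 × 0.6677 ≈ 3092.134.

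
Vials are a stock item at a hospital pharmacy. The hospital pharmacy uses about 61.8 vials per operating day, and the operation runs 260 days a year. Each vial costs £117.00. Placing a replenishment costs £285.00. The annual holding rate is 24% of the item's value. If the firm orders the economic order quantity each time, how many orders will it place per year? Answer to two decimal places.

N ≈ 28.13 orders per year

Annual demand D = 61.8 × 260 = 16,068.
Holding cost H = 0.24 × £117.00 = £28.0800 per unit per year.
Q* = √(2DS/H) = √(2 × 16,068 × 285 / 28.08) ≈ 571.11.
Orders per year = D / Q* = 16,068 / 571.11 ≈ 28.135.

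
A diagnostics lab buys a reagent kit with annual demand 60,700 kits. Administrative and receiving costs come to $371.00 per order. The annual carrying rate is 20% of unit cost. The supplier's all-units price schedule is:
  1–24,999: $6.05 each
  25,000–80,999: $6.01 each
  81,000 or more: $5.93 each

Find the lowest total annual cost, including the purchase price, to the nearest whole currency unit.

Holding cost per unit per year at price C is H = 0.20·C.
Candidates are each tier's EOQ (if it falls in that tier) and each price-break quantity.
EOQ at $6.05 = 6101.0 (feasible in tier 1): TC = 60,700×$6.05 + (60,700/6101.0)×371 + (6101.0/2)×0.20×$6.05 = $374,617.25.
EOQ at $6.01 = 6121.3 < 25000, so use break Q=25000: TC = 60,700×$6.01 + (60,700/25000.0)×371 + (25000.0/2)×0.20×$6.01 = $380,732.79.
EOQ at $5.93 = 6162.5 < 81000, so use break Q=81000: TC = 60,700×$5.93 + (60,700/81000.0)×371 + (81000.0/2)×0.20×$5.93 = $408,262.02.
Lowest total cost among the candidates is at Q = 6101.0.

TC* ≈ $374,617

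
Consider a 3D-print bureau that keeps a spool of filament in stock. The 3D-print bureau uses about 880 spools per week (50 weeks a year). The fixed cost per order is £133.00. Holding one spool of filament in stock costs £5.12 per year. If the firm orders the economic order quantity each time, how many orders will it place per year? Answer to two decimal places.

N ≈ 29.10 orders per year

Annual demand D = 880 × 50 = 44,000.
EOQ = √(2DS/H) = √(2 × 44,000 × 133 / 5.12) ≈ 1511.93.
Orders per year = D / Q* = 44,000 / 1511.93 ≈ 29.102.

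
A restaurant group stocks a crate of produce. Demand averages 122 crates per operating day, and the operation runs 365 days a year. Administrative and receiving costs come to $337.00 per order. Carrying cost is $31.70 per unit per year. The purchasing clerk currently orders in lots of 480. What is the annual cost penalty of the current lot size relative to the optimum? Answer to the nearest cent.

Annual demand D = 122 × 365 = 44,530.
EOQ = √(2DS/H) = √(2 × 44,530 × 337 / 31.7) ≈ 973.03.
Cost at Q* = (D/Q*)S + (Q*/2)H = √(2DSH) ≈ $30,845.08.
Cost at Q = 480: (44,530/480)×337 + (480/2)×31.7 = $31,263.77 + $7,608.00 = $38,871.77.
Excess = $38,871.77 − $30,845.08 = $8,026.69.

Extra cost ≈ $8,026.69 per year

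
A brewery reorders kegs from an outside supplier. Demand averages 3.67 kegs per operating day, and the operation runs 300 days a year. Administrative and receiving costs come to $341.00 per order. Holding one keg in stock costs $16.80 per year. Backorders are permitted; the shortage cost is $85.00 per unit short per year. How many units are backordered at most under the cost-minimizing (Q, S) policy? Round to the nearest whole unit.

Annual demand D = 3.67 × 300 = 1,101.
With planned backorders, Q* = √(2DS/H) · √((H+B)/B).
√(2DS/H) = √(2 × 1,101 × 341 / 16.8) = 211.413.
√((H+B)/B) = √((16.8+85)/85) = 1.0944.
Q* ≈ 231.364.
S* = Q* · H/(H+B) = 231.364 × 16.8/101.8 ≈ 38.182.

S* ≈ 38 kegs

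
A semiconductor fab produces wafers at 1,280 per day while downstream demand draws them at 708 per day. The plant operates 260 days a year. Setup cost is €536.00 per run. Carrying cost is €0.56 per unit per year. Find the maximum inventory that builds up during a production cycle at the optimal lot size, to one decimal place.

Annual demand D = 708 × 260 = 184,080.
Production build-up factor (1 − d/p) = 1 − 708/1,280 = 0.4469.
Q* = √(2DS / (H(1 − d/p))) = √(2 × 184,080 × 536 / (0.56 × 0.4469)).
= √(197,333,760 / 0.2503) ≈ 28081.070.
Maximum inventory = Q*(1 − d/p) = 28081.070 × 0.4469 ≈ 12548.728.

I_max ≈ 12,548.7 wafers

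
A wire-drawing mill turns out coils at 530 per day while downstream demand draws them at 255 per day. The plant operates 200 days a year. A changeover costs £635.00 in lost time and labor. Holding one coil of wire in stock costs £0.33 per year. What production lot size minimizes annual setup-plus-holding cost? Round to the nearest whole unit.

Q* ≈ 19,449 coils

Annual demand D = 255 × 200 = 51,000.
Production build-up factor (1 − d/p) = 1 − 255/530 = 0.5189.
Q* = √(2DS / (H(1 − d/p))) = √(2 × 51,000 × 635 / (0.33 × 0.5189)).
= √(64,770,000 / 0.1712) ≈ 19449.192.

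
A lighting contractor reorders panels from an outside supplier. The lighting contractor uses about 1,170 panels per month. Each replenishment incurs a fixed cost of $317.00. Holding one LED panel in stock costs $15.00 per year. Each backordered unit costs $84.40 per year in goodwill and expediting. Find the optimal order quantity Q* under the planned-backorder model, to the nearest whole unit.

Annual demand D = 1,170 × 12 = 14,040.
With planned backorders, Q* = √(2DS/H) · √((H+B)/B).
√(2DS/H) = √(2 × 14,040 × 317 / 15) = 770.340.
√((H+B)/B) = √((15+84.4)/84.4) = 1.0852.
Q* ≈ 835.997.

Q* ≈ 836 panels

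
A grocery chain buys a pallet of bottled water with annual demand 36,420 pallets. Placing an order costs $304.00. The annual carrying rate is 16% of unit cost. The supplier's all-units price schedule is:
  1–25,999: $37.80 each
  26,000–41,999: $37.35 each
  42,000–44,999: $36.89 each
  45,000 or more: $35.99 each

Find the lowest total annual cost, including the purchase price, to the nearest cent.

TC* ≈ $1,388,248.51

Holding cost per unit per year at price C is H = 0.16·C.
For each price level, check whether its EOQ is feasible; otherwise the best quantity at that price is the breakpoint.
EOQ at $37.80 = 1913.4 (feasible in tier 1): TC = 36,420×$37.80 + (36,420/1913.4)×304 + (1913.4/2)×0.16×$37.80 = $1,388,248.51.
EOQ at $37.35 = 1924.9 < 26000, so use break Q=26000: TC = 36,420×$37.35 + (36,420/26000.0)×304 + (26000.0/2)×0.16×$37.35 = $1,438,400.83.
EOQ at $36.89 = 1936.9 < 42000, so use break Q=42000: TC = 36,420×$36.89 + (36,420/42000.0)×304 + (42000.0/2)×0.16×$36.89 = $1,467,747.81.
EOQ at $35.99 = 1961.0 < 45000, so use break Q=45000: TC = 36,420×$35.99 + (36,420/45000.0)×304 + (45000.0/2)×0.16×$35.99 = $1,440,565.84.
Lowest total cost among the candidates is at Q = 1913.4.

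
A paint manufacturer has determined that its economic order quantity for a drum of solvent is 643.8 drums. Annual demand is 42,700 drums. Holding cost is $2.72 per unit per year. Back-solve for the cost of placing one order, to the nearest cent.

Squaring Q* = √(2DS/H) gives Q*² = 2DS/H.
From Q* = √(2DS/H): S = Q*²H / (2D) = 643.8² × 2.72 / (2 × 42,700) = 13.2012.

S ≈ $13.20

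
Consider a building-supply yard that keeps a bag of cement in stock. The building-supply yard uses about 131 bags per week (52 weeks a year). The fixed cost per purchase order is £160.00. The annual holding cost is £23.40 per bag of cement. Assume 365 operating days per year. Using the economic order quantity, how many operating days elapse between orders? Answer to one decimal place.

T ≈ 16.4 days

Annual demand D = 131 × 52 = 6,812.
The optimal lot size = √(2DS/H) = √(2 × 6,812 × 160 / 23.4) ≈ 305.21.
Cycle time = Q*/D × 365 = 305.21 / 6,812 × 365 ≈ 16.354 days.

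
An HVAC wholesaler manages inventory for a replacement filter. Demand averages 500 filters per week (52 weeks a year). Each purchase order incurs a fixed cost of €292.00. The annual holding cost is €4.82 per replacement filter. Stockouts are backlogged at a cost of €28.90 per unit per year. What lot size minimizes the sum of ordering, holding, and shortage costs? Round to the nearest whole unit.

Q* ≈ 1,917 filters

Annual demand D = 500 × 52 = 26,000.
With planned backorders, Q* = √(2DS/H) · √((H+B)/B).
√(2DS/H) = √(2 × 26,000 × 292 / 4.82) = 1774.882.
√((H+B)/B) = √((4.82+28.9)/28.9) = 1.0802.
Q* ≈ 1917.187.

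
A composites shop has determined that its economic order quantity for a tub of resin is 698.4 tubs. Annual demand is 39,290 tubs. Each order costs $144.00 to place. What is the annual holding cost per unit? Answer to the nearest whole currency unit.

Squaring Q* = √(2DS/H) gives Q*² = 2DS/H.
From Q* = √(2DS/H): H = 2DS / Q*² = 2 × 39,290 × 144 / 698.4² = 23.1988.

H ≈ $23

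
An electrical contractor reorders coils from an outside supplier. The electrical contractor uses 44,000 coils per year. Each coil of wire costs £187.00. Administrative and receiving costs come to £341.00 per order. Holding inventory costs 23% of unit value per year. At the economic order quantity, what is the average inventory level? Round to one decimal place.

Average inventory ≈ 417.6 coils

Holding cost H = 0.23 × £187.00 = £43.0100 per unit per year.
EOQ = √(2DS/H) = √(2 × 44,000 × 341 / 43.01) ≈ 835.28.
Average inventory = Q*/2 ≈ 835.28 / 2 = 417.642.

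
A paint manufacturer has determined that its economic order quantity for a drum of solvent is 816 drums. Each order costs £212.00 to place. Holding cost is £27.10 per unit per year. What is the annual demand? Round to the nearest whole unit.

D ≈ 42,558 drums per year

Invert the EOQ relation Q*² = 2DS/H.
From Q* = √(2DS/H): D = Q*²H / (2S) = 816² × 27.1 / (2 × 212) = 42558.249.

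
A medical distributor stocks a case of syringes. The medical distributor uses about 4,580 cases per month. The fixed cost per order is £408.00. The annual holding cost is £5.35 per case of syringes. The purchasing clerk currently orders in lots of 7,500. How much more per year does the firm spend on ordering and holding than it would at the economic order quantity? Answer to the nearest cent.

Extra cost ≈ £7,562.54 per year

Annual demand D = 4,580 × 12 = 54,960.
EOQ = √(2DS/H) = √(2 × 54,960 × 408 / 5.35) ≈ 2895.29.
Cost at Q* = (D/Q*)S + (Q*/2)H = √(2DSH) ≈ £15,489.78.
Cost at Q = 7,500: (54,960/7,500)×408 + (7,500/2)×5.35 = £2,989.82 + £20,062.50 = £23,052.32.
Excess = £23,052.32 − £15,489.78 = £7,562.54.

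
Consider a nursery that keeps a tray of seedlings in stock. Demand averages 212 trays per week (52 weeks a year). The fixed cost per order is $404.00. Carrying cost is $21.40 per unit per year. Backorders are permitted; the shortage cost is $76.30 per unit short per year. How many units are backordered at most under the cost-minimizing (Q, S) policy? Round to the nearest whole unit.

Annual demand D = 212 × 52 = 11,024.
With planned backorders, Q* = √(2DS/H) · √((H+B)/B).
√(2DS/H) = √(2 × 11,024 × 404 / 21.4) = 645.161.
√((H+B)/B) = √((21.4+76.3)/76.3) = 1.1316.
Q* ≈ 730.051.
S* = Q* · H/(H+B) = 730.051 × 21.4/97.7 ≈ 159.909.

S* ≈ 160 trays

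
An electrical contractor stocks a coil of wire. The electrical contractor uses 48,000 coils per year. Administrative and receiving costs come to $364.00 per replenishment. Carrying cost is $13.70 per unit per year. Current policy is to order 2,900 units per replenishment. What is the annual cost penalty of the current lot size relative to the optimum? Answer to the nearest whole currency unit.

EOQ = √(2DS/H) = √(2 × 48,000 × 364 / 13.7) ≈ 1597.08.
Cost at Q* = (D/Q*)S + (Q*/2)H = √(2DSH) ≈ $21,879.96.
Cost at Q = 2,900: (48,000/2,900)×364 + (2,900/2)×13.7 = $6,024.83 + $19,865.00 = $25,889.83.
Excess = $25,889.83 − $21,879.96 = $4,009.86.

Extra cost ≈ $4,010 per year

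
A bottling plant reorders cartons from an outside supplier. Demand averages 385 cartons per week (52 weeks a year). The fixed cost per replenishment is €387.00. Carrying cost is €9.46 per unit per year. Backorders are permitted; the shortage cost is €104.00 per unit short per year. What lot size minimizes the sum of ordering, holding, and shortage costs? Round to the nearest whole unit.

Annual demand D = 385 × 52 = 20,020.
With planned backorders, Q* = √(2DS/H) · √((H+B)/B).
√(2DS/H) = √(2 × 20,020 × 387 / 9.46) = 1279.844.
√((H+B)/B) = √((9.46+104)/104) = 1.0445.
Q* ≈ 1336.785.

Q* ≈ 1,337 cartons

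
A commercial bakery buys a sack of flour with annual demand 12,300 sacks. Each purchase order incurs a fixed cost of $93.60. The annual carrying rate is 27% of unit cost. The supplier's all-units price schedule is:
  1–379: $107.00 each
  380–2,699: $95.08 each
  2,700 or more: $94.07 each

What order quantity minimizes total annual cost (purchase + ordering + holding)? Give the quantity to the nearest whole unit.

Holding cost per unit per year at price C is H = 0.27·C.
For each price level, check whether its EOQ is feasible; otherwise the best quantity at that price is the breakpoint.
EOQ at $107.00 = 282.3 (feasible in tier 1): TC = 12,300×$107.00 + (12,300/282.3)×93.6 + (282.3/2)×0.27×$107.00 = $1,324,256.04.
EOQ at $95.08 = 299.5 < 380, so use break Q=380: TC = 12,300×$95.08 + (12,300/380.0)×93.6 + (380.0/2)×0.27×$95.08 = $1,177,391.29.
EOQ at $94.07 = 301.1 < 2700, so use break Q=2700: TC = 12,300×$94.07 + (12,300/2700.0)×93.6 + (2700.0/2)×0.27×$94.07 = $1,191,775.91.
Lowest total cost is $1,177,391.29 at Q = 380.0.

Q* ≈ 380 sacks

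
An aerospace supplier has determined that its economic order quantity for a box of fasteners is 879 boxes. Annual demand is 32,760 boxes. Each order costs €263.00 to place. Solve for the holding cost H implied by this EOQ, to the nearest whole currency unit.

The basic EOQ model gives Q* = √(2DS/H); rearrange for the unknown.
From Q* = √(2DS/H): H = 2DS / Q*² = 2 × 32,760 × 263 / 879² = 22.3024.

H ≈ €22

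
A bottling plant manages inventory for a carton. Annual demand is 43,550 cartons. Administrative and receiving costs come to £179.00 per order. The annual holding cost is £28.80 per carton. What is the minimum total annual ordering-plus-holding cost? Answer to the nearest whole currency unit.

The optimal lot size = √(2DS/H) = √(2 × 43,550 × 179 / 28.8) ≈ 735.77.
At Q*, ordering cost (D/Q*)S equals holding cost (Q*/2)H, each = √(DSH/2).
Minimum total = √(2DSH) = √(2 × 43,550 × 179 × 28.8) ≈ 21190.043.

TC* ≈ £21,190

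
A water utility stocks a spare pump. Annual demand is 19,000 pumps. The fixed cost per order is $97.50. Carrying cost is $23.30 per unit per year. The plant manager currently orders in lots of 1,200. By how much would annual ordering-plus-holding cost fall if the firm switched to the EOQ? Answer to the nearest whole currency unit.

Extra cost ≈ $6,233 per year

EOQ = √(2DS/H) = √(2 × 19,000 × 97.5 / 23.3) ≈ 398.76.
Cost at Q* = (D/Q*)S + (Q*/2)H = √(2DSH) ≈ $9,291.21.
Cost at Q = 1,200: (19,000/1,200)×97.5 + (1,200/2)×23.3 = $1,543.75 + $13,980.00 = $15,523.75.
Excess = $15,523.75 − $9,291.21 = $6,232.54.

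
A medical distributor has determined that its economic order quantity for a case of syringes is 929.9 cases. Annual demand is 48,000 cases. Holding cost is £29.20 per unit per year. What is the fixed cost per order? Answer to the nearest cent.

S ≈ £263.02

The basic EOQ model gives Q* = √(2DS/H); rearrange for the unknown.
From Q* = √(2DS/H): S = Q*²H / (2D) = 929.9² × 29.2 / (2 × 48,000) = 263.0172.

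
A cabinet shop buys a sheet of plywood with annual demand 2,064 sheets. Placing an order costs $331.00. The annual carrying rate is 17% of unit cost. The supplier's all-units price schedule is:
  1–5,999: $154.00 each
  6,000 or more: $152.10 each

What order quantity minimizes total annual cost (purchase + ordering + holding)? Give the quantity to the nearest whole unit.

Q* ≈ 228 sheets

Holding cost per unit per year at price C is H = 0.17·C.
Evaluate total cost at each tier's feasible EOQ or, if the EOQ is below the tier, at the tier's minimum quantity.
EOQ at $154.00 = 228.5 (feasible in tier 1): TC = 2,064×$154.00 + (2,064/228.5)×331 + (228.5/2)×0.17×$154.00 = $323,836.93.
EOQ at $152.10 = 229.9 < 6000, so use break Q=6000: TC = 2,064×$152.10 + (2,064/6000.0)×331 + (6000.0/2)×0.17×$152.10 = $391,619.26.
Lowest total cost is $323,836.93 at Q = 228.5.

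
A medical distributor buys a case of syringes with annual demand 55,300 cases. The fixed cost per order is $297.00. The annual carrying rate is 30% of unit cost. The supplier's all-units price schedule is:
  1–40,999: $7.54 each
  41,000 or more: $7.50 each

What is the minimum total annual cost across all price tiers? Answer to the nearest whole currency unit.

Holding cost per unit per year at price C is H = 0.30·C.
For each price level, check whether its EOQ is feasible; otherwise the best quantity at that price is the breakpoint.
EOQ at $7.54 = 3810.7 (feasible in tier 1): TC = 55,300×$7.54 + (55,300/3810.7)×297 + (3810.7/2)×0.30×$7.54 = $425,581.90.
EOQ at $7.50 = 3820.9 < 41000, so use break Q=41000: TC = 55,300×$7.50 + (55,300/41000.0)×297 + (41000.0/2)×0.30×$7.50 = $461,275.59.
Lowest total cost among the candidates is at Q = 3810.7.

TC* ≈ $425,582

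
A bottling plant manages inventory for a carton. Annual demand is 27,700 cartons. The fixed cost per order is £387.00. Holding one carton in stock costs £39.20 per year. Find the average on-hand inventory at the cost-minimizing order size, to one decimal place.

Average inventory ≈ 369.8 cartons

EOQ = √(2DS/H) = √(2 × 27,700 × 387 / 39.2) ≈ 739.55.
Average inventory = Q*/2 ≈ 739.55 / 2 = 369.775.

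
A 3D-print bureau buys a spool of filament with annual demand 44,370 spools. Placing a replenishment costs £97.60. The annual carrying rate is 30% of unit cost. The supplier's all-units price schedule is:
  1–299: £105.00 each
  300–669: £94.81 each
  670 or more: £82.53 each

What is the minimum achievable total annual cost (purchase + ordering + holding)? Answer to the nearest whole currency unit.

TC* ≈ £3,676,614

Holding cost per unit per year at price C is H = 0.30·C.
For each price level, check whether its EOQ is feasible; otherwise the best quantity at that price is the breakpoint.
Tier 1 (£105.00): EOQ = 524.4 exceeds tier's upper bound 299, so this tier is dominated.
EOQ at £94.81 = 551.8 (feasible in tier 2): TC = 44,370×£94.81 + (44,370/551.8)×97.6 + (551.8/2)×0.30×£94.81 = £4,222,415.10.
EOQ at £82.53 = 591.5 < 670, so use break Q=670: TC = 44,370×£82.53 + (44,370/670.0)×97.6 + (670.0/2)×0.30×£82.53 = £3,676,613.82.
Lowest total cost among the candidates is at Q = 670.0.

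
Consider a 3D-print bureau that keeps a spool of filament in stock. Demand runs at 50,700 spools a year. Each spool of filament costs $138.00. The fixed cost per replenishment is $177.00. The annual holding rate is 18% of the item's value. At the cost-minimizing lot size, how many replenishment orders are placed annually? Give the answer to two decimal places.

Holding cost H = 0.18 × $138.00 = $24.8400 per unit per year.
Q* = √(2DS/H) = √(2 × 50,700 × 177 / 24.84) ≈ 850.02.
Orders per year = D / Q* = 50,700 / 850.02 ≈ 59.646.

N ≈ 59.65 orders per year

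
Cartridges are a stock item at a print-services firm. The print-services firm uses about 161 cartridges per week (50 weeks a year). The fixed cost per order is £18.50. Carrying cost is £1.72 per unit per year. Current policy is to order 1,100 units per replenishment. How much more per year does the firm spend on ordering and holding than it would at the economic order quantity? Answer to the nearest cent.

Extra cost ≈ £365.63 per year

Annual demand D = 161 × 50 = 8,050.
EOQ = √(2DS/H) = √(2 × 8,050 × 18.5 / 1.72) ≈ 416.14.
Cost at Q* = (D/Q*)S + (Q*/2)H = √(2DSH) ≈ £715.75.
Cost at Q = 1,100: (8,050/1,100)×18.5 + (1,100/2)×1.72 = £135.39 + £946.00 = £1,081.39.
Excess = £1,081.39 − £715.75 = £365.63.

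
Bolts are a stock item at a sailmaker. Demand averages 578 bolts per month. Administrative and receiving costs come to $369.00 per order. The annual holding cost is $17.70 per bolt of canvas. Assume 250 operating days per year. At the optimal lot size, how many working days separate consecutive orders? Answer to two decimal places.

Annual demand D = 578 × 12 = 6,936.
EOQ = √(2DS/H) = √(2 × 6,936 × 369 / 17.7) ≈ 537.77.
Cycle time = Q*/D × 250 = 537.77 / 6,936 × 250 ≈ 19.383 days.

T ≈ 19.38 days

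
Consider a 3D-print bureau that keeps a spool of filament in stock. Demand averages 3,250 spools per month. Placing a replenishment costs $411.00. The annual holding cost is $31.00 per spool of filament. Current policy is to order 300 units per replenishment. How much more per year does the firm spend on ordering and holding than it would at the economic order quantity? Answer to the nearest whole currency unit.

Extra cost ≈ $26,555 per year

Annual demand D = 3,250 × 12 = 39,000.
EOQ = √(2DS/H) = √(2 × 39,000 × 411 / 31) ≈ 1016.92.
Cost at Q* = (D/Q*)S + (Q*/2)H = √(2DSH) ≈ $31,524.56.
Cost at Q = 300: (39,000/300)×411 + (300/2)×31 = $53,430.00 + $4,650.00 = $58,080.00.
Excess = $58,080.00 − $31,524.56 = $26,555.44.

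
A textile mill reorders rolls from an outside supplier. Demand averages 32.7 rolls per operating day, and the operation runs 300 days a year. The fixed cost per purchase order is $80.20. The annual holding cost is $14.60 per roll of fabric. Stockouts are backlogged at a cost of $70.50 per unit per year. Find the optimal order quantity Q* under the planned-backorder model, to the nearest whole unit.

Q* ≈ 361 rolls

Annual demand D = 32.7 × 300 = 9,810.
With planned backorders, Q* = √(2DS/H) · √((H+B)/B).
√(2DS/H) = √(2 × 9,810 × 80.2 / 14.6) = 328.292.
√((H+B)/B) = √((14.6+70.5)/70.5) = 1.0987.
Q* ≈ 360.687.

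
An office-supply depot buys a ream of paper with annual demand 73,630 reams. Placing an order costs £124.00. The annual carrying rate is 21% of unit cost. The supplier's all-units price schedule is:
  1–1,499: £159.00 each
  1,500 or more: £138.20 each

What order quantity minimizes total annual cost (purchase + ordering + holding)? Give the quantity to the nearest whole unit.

Holding cost per unit per year at price C is H = 0.21·C.
Evaluate total cost at each tier's feasible EOQ or, if the EOQ is below the tier, at the tier's minimum quantity.
EOQ at £159.00 = 739.5 (feasible in tier 1): TC = 73,630×£159.00 + (73,630/739.5)×124 + (739.5/2)×0.21×£159.00 = £11,731,862.29.
EOQ at £138.20 = 793.2 < 1500, so use break Q=1500: TC = 73,630×£138.20 + (73,630/1500.0)×124 + (1500.0/2)×0.21×£138.20 = £10,203,519.25.
Lowest total cost is £10,203,519.25 at Q = 1500.0.

Q* ≈ 1,500 reams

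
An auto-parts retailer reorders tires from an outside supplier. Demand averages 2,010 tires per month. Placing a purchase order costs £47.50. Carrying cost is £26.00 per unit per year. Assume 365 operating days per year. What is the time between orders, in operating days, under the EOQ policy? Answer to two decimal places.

Annual demand D = 2,010 × 12 = 24,120.
Q* = √(2DS/H) = √(2 × 24,120 × 47.5 / 26) ≈ 296.87.
Cycle time = Q*/D × 365 = 296.87 / 24,120 × 365 ≈ 4.492 days.

T ≈ 4.49 days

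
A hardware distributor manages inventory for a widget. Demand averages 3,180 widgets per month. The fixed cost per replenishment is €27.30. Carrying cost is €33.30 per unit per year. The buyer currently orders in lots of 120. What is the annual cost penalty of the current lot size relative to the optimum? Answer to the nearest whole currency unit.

Extra cost ≈ €2,350 per year

Annual demand D = 3,180 × 12 = 38,160.
EOQ = √(2DS/H) = √(2 × 38,160 × 27.3 / 33.3) ≈ 250.14.
Cost at Q* = (D/Q*)S + (Q*/2)H = √(2DSH) ≈ €8,329.57.
Cost at Q = 120: (38,160/120)×27.3 + (120/2)×33.3 = €8,681.40 + €1,998.00 = €10,679.40.
Excess = €10,679.40 − €8,329.57 = €2,349.83.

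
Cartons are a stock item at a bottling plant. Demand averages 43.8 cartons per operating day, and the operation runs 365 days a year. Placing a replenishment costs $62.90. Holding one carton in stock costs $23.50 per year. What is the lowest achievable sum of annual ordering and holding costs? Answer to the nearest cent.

TC* ≈ $6,874.76

Annual demand D = 43.8 × 365 = 15,987.
Q* = √(2DS/H) = √(2 × 15,987 × 62.9 / 23.5) ≈ 292.54.
At the optimum the two cost components are equal, so total cost = 2·(Q*/2)H = Q*·H.
Minimum total = √(2DSH) = √(2 × 15,987 × 62.9 × 23.5) ≈ 6874.763.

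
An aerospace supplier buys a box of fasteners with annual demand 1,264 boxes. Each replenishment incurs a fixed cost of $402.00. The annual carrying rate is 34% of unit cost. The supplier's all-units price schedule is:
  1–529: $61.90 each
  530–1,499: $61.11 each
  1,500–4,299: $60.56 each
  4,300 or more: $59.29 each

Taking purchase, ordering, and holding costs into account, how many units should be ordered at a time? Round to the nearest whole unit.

Holding cost per unit per year at price C is H = 0.34·C.
Candidates are each tier's EOQ (if it falls in that tier) and each price-break quantity.
EOQ at $61.90 = 219.7 (feasible in tier 1): TC = 1,264×$61.90 + (1,264/219.7)×402 + (219.7/2)×0.34×$61.90 = $82,866.33.
EOQ at $61.11 = 221.2 < 530, so use break Q=530: TC = 1,264×$61.11 + (1,264/530.0)×402 + (530.0/2)×0.34×$61.11 = $83,707.78.
EOQ at $60.56 = 222.2 < 1500, so use break Q=1500: TC = 1,264×$60.56 + (1,264/1500.0)×402 + (1500.0/2)×0.34×$60.56 = $92,329.39.
EOQ at $59.29 = 224.5 < 4300, so use break Q=4300: TC = 1,264×$59.29 + (1,264/4300.0)×402 + (4300.0/2)×0.34×$59.29 = $118,401.72.
Lowest total cost is $82,866.33 at Q = 219.7.

Q* ≈ 220 boxes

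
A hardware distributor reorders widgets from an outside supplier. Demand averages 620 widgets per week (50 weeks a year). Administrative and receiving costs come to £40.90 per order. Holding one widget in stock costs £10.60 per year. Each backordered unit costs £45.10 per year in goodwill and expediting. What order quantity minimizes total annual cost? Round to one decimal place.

Q* ≈ 543.6 widgets

Annual demand D = 620 × 50 = 31,000.
With planned backorders, Q* = √(2DS/H) · √((H+B)/B).
√(2DS/H) = √(2 × 31,000 × 40.9 / 10.6) = 489.108.
√((H+B)/B) = √((10.6+45.1)/45.1) = 1.1113.
Q* ≈ 543.555.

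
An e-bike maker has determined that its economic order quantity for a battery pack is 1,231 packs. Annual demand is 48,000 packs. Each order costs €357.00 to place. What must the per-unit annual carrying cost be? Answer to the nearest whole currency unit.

H ≈ €23

Squaring Q* = √(2DS/H) gives Q*² = 2DS/H.
From Q* = √(2DS/H): H = 2DS / Q*² = 2 × 48,000 × 357 / 1,231² = 22.6164.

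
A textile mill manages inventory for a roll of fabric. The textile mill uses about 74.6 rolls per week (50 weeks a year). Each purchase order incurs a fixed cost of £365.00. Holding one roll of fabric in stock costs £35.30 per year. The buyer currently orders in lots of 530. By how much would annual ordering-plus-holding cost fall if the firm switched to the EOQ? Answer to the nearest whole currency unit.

Annual demand D = 74.6 × 50 = 3,730.
EOQ = √(2DS/H) = √(2 × 3,730 × 365 / 35.3) ≈ 277.73.
Cost at Q* = (D/Q*)S + (Q*/2)H = √(2DSH) ≈ £9,804.00.
Cost at Q = 530: (3,730/530)×365 + (530/2)×35.3 = £2,568.77 + £9,354.50 = £11,923.27.
Excess = £11,923.27 − £9,804.00 = £2,119.28.

Extra cost ≈ £2,119 per year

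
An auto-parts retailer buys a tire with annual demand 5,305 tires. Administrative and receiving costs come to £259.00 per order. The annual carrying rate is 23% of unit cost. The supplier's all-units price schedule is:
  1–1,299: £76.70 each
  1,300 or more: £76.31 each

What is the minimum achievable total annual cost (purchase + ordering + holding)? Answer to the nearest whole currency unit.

Holding cost per unit per year at price C is H = 0.23·C.
Evaluate total cost at each tier's feasible EOQ or, if the EOQ is below the tier, at the tier's minimum quantity.
EOQ at £76.70 = 394.7 (feasible in tier 1): TC = 5,305×£76.70 + (5,305/394.7)×259 + (394.7/2)×0.23×£76.70 = £413,856.06.
EOQ at £76.31 = 395.7 < 1300, so use break Q=1300: TC = 5,305×£76.31 + (5,305/1300.0)×259 + (1300.0/2)×0.23×£76.31 = £417,289.81.
Lowest total cost among the candidates is at Q = 394.7.

TC* ≈ £413,856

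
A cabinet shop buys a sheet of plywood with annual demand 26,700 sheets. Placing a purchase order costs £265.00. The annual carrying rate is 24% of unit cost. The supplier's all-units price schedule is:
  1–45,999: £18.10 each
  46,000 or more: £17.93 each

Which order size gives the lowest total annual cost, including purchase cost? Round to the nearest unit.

Q* ≈ 1,805 sheets

Holding cost per unit per year at price C is H = 0.24·C.
Evaluate total cost at each tier's feasible EOQ or, if the EOQ is below the tier, at the tier's minimum quantity.
EOQ at £18.10 = 1804.9 (feasible in tier 1): TC = 26,700×£18.10 + (26,700/1804.9)×265 + (1804.9/2)×0.24×£18.10 = £491,110.40.
EOQ at £17.93 = 1813.4 < 46000, so use break Q=46000: TC = 26,700×£17.93 + (26,700/46000.0)×265 + (46000.0/2)×0.24×£17.93 = £577,858.42.
Lowest total cost is £491,110.40 at Q = 1804.9.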